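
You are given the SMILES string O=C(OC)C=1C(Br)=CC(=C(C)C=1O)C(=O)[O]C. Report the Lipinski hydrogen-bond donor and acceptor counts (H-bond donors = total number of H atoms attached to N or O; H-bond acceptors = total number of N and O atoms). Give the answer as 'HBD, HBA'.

Donors: find every N or O and count the H atoms it carries.
  atom 1 (O): bond orders sum to 2 → 0 H
  atom 3 (O): bond orders sum to 2 → 0 H
  atom 13 (O): bond orders sum to 1 → 1 H
  atom 15 (O): bond orders sum to 2 → 0 H
  atom 16 (O): bond orders sum to 2 → 0 H
Lipinski HBD = 1.
Acceptors: N atoms = 0, O atoms = 5 → HBA = 5.

1, 5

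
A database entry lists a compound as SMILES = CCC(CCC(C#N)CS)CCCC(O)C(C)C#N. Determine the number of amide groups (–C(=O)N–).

0

Scan the SMILES for the amide motif — none present.
Groups that are present: 1 hydroxyl, 2 nitrile, 1 thiol.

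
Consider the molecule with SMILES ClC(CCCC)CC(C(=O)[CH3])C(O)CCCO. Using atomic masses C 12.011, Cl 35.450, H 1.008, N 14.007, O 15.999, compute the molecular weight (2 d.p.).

264.79 g/mol

First, the molecular formula is C13H25ClO3 (counting implicit H from valence).
  C: 13 × 12.011 = 156.143
  Cl: 1 × 35.450 = 35.450
  H: 25 × 1.008 = 25.200
  O: 3 × 15.999 = 47.997
Sum: 13×12.011 + 1×35.450 + 25×1.008 + 3×15.999 = 264.790 → 264.79 g/mol.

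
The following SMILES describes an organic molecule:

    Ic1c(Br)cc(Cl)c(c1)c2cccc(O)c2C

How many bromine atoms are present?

1

Scan the SMILES for Br atoms (remember two-letter symbols like Cl and Br are single atoms).
Bromine count: 1.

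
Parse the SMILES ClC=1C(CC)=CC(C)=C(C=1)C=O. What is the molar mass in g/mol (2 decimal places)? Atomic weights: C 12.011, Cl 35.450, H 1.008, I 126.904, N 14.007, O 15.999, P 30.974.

First, the molecular formula is C10H11ClO (counting implicit H from valence).
  C: 10 × 12.011 = 120.110
  Cl: 1 × 35.450 = 35.450
  H: 11 × 1.008 = 11.088
  O: 1 × 15.999 = 15.999
Sum: 10×12.011 + 1×35.450 + 11×1.008 + 1×15.999 = 182.647 → 182.65 g/mol.

182.65 g/mol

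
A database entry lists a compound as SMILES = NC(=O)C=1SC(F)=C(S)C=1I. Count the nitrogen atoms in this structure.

Scan the SMILES for N atoms (remember two-letter symbols like Cl and Br are single atoms).
Nitrogen count: 1.

1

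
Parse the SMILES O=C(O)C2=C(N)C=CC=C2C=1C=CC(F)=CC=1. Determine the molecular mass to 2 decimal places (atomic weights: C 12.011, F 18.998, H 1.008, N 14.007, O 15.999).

231.23 g/mol

First, the molecular formula is C13H10FNO2 (counting implicit H from valence).
  C: 13 × 12.011 = 156.143
  F: 1 × 18.998 = 18.998
  H: 10 × 1.008 = 10.080
  N: 1 × 14.007 = 14.007
  O: 2 × 15.999 = 31.998
Sum: 13×12.011 + 1×18.998 + 10×1.008 + 1×14.007 + 2×15.999 = 231.226 → 231.23 g/mol.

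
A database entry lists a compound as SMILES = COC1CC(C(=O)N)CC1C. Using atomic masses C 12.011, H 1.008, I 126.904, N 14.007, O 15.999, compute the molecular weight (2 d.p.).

157.21 g/mol

First, the molecular formula is C8H15NO2 (counting implicit H from valence).
  C: 8 × 12.011 = 96.088
  H: 15 × 1.008 = 15.120
  N: 1 × 14.007 = 14.007
  O: 2 × 15.999 = 31.998
Sum: 8×12.011 + 15×1.008 + 1×14.007 + 2×15.999 = 157.213 → 157.21 g/mol.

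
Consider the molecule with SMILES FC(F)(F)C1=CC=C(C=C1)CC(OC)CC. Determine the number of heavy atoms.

16

Every atom symbol written in the SMILES (organic subset) is one heavy atom; implicit H are not written.
Heavy atoms by element → C:12, F:3, O:1.
Total: 16.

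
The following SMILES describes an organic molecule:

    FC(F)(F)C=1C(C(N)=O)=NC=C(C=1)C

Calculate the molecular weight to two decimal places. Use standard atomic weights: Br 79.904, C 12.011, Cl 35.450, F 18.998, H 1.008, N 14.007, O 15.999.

First, the molecular formula is C8H7F3N2O (counting implicit H from valence).
  C: 8 × 12.011 = 96.088
  F: 3 × 18.998 = 56.994
  H: 7 × 1.008 = 7.056
  N: 2 × 14.007 = 28.014
  O: 1 × 15.999 = 15.999
Sum: 8×12.011 + 3×18.998 + 7×1.008 + 2×14.007 + 1×15.999 = 204.151 → 204.15 g/mol.

204.15 g/mol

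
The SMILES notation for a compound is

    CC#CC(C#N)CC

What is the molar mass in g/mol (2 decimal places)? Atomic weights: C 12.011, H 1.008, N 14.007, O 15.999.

107.16 g/mol

First, the molecular formula is C7H9N (counting implicit H from valence).
  C: 7 × 12.011 = 84.077
  H: 9 × 1.008 = 9.072
  N: 1 × 14.007 = 14.007
Sum: 7×12.011 + 9×1.008 + 1×14.007 = 107.156 → 107.16 g/mol.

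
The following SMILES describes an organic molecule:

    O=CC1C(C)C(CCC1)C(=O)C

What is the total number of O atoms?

Scan the SMILES for O atoms (remember two-letter symbols like Cl and Br are single atoms).
Oxygen count: 2.

2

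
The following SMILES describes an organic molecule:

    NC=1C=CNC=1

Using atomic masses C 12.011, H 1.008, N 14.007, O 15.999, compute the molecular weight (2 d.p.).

First, the molecular formula is C4H6N2 (counting implicit H from valence).
  C: 4 × 12.011 = 48.044
  H: 6 × 1.008 = 6.048
  N: 2 × 14.007 = 28.014
Sum: 4×12.011 + 6×1.008 + 2×14.007 = 82.106 → 82.11 g/mol.

82.11 g/mol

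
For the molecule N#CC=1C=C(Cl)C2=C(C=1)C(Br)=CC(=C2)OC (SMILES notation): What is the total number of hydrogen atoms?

Walk through each heavy atom and fill implicit hydrogens from standard valence (C 4, N 3, O 2, S 2, halogen 1):
  atom 1: N, bond orders sum to 3 (valence 3) → 0 H
  atom 2: C, bond orders sum to 4 (valence 4) → 0 H
  atom 3: C, bond orders sum to 4 (valence 4) → 0 H
  atom 4: C, bond orders sum to 3 (valence 4) → 1 H
  atom 5: C, bond orders sum to 4 (valence 4) → 0 H
  atom 6: Cl (halogen, monovalent) → 0 H
  atom 7: C, bond orders sum to 4 (valence 4) → 0 H
  atom 8: C, bond orders sum to 4 (valence 4) → 0 H
  atom 9: C, bond orders sum to 3 (valence 4) → 1 H
  atom 10: C, bond orders sum to 4 (valence 4) → 0 H
  atom 11: Br (halogen, monovalent) → 0 H
  atom 12: C, bond orders sum to 3 (valence 4) → 1 H
  atom 13: C, bond orders sum to 4 (valence 4) → 0 H
  atom 14: C, bond orders sum to 3 (valence 4) → 1 H
  atom 15: O, bond orders sum to 2 (valence 2) → 0 H
  atom 16: C, bond orders sum to 1 (valence 4) → 3 H
Total hydrogens: 7.

7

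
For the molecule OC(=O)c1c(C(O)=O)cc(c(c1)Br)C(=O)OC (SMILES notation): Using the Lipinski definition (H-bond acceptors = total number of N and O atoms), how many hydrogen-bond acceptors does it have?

N atoms: 0; O atoms: 6.
Lipinski HBA = 0 + 6 = 6.

6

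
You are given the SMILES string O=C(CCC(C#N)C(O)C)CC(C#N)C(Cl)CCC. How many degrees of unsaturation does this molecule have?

Degree of unsaturation = (number of rings) + (number of π bonds).
Ring closures in the SMILES: 0.
π bonds: 1 double bond (each 1 DoU), 2 triple bonds (each 2 DoU) → 5 DoU from unsaturation.
Total DoU = 0 + 5 = 5.

5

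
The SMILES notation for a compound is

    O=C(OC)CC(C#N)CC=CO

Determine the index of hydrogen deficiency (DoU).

Molecular formula: C8H11NO3.
DoU = (2C + 2 + N − H − X) / 2, where X is the halogen count and O/S are ignored.
    = (2·8 + 2 + 1 − 11 − 0) / 2 = 8 / 2 = 4.

4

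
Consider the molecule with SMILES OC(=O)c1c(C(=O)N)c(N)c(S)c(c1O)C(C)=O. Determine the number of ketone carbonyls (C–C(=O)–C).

The ketone motif appears at heavy-atom position 16 in the SMILES.
Other groups present: 1 amide, 1 carboxylic acid, 1 hydroxyl, 1 primary amine, 1 thiol.
Ketone count: 1.

1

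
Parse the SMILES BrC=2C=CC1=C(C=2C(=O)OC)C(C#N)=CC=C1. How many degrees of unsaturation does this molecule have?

10

Degree of unsaturation = (number of rings) + (number of π bonds).
Ring closures in the SMILES: 2.
π bonds: 6 double bonds (each 1 DoU), 1 triple bond (each 2 DoU) → 8 DoU from unsaturation.
Total DoU = 2 + 8 = 10.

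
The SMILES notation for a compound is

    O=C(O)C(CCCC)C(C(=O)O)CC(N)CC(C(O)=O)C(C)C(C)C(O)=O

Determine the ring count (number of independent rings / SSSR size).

0

In SMILES, each pair of matching ring-closure digits denotes one ring-closing bond; the number of such bonds equals the number of independent rings.
Ring-closure bonds here: 0.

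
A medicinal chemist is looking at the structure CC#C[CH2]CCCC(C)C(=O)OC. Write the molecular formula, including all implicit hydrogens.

Walk through each heavy atom and fill implicit hydrogens from standard valence (C 4, N 3, O 2, S 2, halogen 1):
  atom 1: C, bond orders sum to 1 (valence 4) → 3 H
  atom 2: C, bond orders sum to 4 (valence 4) → 0 H
  atom 3: C, bond orders sum to 4 (valence 4) → 0 H
  atom 4: C with explicit H count 2
  atom 5: C, bond orders sum to 2 (valence 4) → 2 H
  atom 6: C, bond orders sum to 2 (valence 4) → 2 H
  atom 7: C, bond orders sum to 2 (valence 4) → 2 H
  atom 8: C, bond orders sum to 3 (valence 4) → 1 H
  atom 9: C, bond orders sum to 1 (valence 4) → 3 H
  atom 10: C, bond orders sum to 4 (valence 4) → 0 H
  atom 11: O, bond orders sum to 2 (valence 2) → 0 H
  atom 12: O, bond orders sum to 2 (valence 2) → 0 H
  atom 13: C, bond orders sum to 1 (valence 4) → 3 H
Totals → C:11, H:18, O:2.

C11H18O2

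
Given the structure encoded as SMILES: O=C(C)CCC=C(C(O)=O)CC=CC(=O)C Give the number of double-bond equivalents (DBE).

Degree of unsaturation = (number of rings) + (number of π bonds).
Ring closures in the SMILES: 0.
π bonds: 5 double bonds (each 1 DoU) → 5 DoU from unsaturation.
Total DoU = 0 + 5 = 5.

5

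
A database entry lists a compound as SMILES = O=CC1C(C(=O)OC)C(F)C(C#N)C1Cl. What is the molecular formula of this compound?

C9H9ClFNO3

Walk through each heavy atom and fill implicit hydrogens from standard valence (C 4, N 3, O 2, S 2, halogen 1):
  atom 1: O, bond orders sum to 2 (valence 2) → 0 H
  atom 2: C, bond orders sum to 3 (valence 4) → 1 H
  atom 3: C, bond orders sum to 3 (valence 4) → 1 H
  atom 4: C, bond orders sum to 3 (valence 4) → 1 H
  atom 5: C, bond orders sum to 4 (valence 4) → 0 H
  atom 6: O, bond orders sum to 2 (valence 2) → 0 H
  atom 7: O, bond orders sum to 2 (valence 2) → 0 H
  atom 8: C, bond orders sum to 1 (valence 4) → 3 H
  atom 9: C, bond orders sum to 3 (valence 4) → 1 H
  atom 10: F (halogen, monovalent) → 0 H
  atom 11: C, bond orders sum to 3 (valence 4) → 1 H
  atom 12: C, bond orders sum to 4 (valence 4) → 0 H
  atom 13: N, bond orders sum to 3 (valence 3) → 0 H
  atom 14: C, bond orders sum to 3 (valence 4) → 1 H
  atom 15: Cl (halogen, monovalent) → 0 H
Totals → C:9, H:9, Cl:1, F:1, N:1, O:3.
In Hill order: C9H9ClFNO3.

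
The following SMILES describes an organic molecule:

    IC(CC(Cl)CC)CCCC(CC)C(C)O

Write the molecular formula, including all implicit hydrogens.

C13H26ClIO

Walk through each heavy atom and fill implicit hydrogens from standard valence (C 4, N 3, O 2, S 2, halogen 1):
  atom 1: I (halogen, monovalent) → 0 H
  atom 2: C, bond orders sum to 3 (valence 4) → 1 H
  atom 3: C, bond orders sum to 2 (valence 4) → 2 H
  atom 4: C, bond orders sum to 3 (valence 4) → 1 H
  atom 5: Cl (halogen, monovalent) → 0 H
  atom 6: C, bond orders sum to 2 (valence 4) → 2 H
  atom 7: C, bond orders sum to 1 (valence 4) → 3 H
  atom 8: C, bond orders sum to 2 (valence 4) → 2 H
  atom 9: C, bond orders sum to 2 (valence 4) → 2 H
  atom 10: C, bond orders sum to 2 (valence 4) → 2 H
  atom 11: C, bond orders sum to 3 (valence 4) → 1 H
  atom 12: C, bond orders sum to 2 (valence 4) → 2 H
  atom 13: C, bond orders sum to 1 (valence 4) → 3 H
  atom 14: C, bond orders sum to 3 (valence 4) → 1 H
  atom 15: C, bond orders sum to 1 (valence 4) → 3 H
  atom 16: O, bond orders sum to 1 (valence 2) → 1 H
Totals → C:13, H:26, Cl:1, I:1, O:1.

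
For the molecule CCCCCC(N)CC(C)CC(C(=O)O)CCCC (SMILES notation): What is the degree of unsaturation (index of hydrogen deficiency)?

1

Molecular formula: C16H33NO2.
DoU = (2C + 2 + N − H − X) / 2, where X is the halogen count and O/S are ignored.
    = (2·16 + 2 + 1 − 33 − 0) / 2 = 2 / 2 = 1.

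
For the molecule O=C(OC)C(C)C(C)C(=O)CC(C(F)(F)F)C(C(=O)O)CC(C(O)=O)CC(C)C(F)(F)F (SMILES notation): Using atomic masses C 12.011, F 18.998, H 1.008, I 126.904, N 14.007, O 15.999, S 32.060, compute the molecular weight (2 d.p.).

480.40 g/mol

First, the molecular formula is C19H26F6O7 (counting implicit H from valence).
  C: 19 × 12.011 = 228.209
  F: 6 × 18.998 = 113.988
  H: 26 × 1.008 = 26.208
  O: 7 × 15.999 = 111.993
Sum: 19×12.011 + 6×18.998 + 26×1.008 + 7×15.999 = 480.398 → 480.40 g/mol.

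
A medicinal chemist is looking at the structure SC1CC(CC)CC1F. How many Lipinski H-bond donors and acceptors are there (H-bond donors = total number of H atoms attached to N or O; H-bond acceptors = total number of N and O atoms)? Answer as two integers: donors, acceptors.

0, 0

Donors: find every N or O and count the H atoms it carries.
  (no N or O atoms present)
Lipinski HBD = 0.
Acceptors: N atoms = 0, O atoms = 0 → HBA = 0.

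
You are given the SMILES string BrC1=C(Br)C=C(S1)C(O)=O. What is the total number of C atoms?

5

Count every carbon token in the SMILES (each C, including those in ring-closure positions and inside branches).
Carbon count: 5.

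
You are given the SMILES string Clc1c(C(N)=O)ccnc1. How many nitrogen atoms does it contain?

2

Scan the SMILES for N atoms (remember two-letter symbols like Cl and Br are single atoms).
Nitrogen count: 2.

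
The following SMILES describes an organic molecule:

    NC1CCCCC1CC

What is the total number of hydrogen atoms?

Walk through each heavy atom and fill implicit hydrogens from standard valence (C 4, N 3, O 2, S 2, halogen 1):
  atom 1: N, bond orders sum to 1 (valence 3) → 2 H
  atom 2: C, bond orders sum to 3 (valence 4) → 1 H
  atom 3: C, bond orders sum to 2 (valence 4) → 2 H
  atom 4: C, bond orders sum to 2 (valence 4) → 2 H
  atom 5: C, bond orders sum to 2 (valence 4) → 2 H
  atom 6: C, bond orders sum to 2 (valence 4) → 2 H
  atom 7: C, bond orders sum to 3 (valence 4) → 1 H
  atom 8: C, bond orders sum to 2 (valence 4) → 2 H
  atom 9: C, bond orders sum to 1 (valence 4) → 3 H
Total hydrogens: 17.

17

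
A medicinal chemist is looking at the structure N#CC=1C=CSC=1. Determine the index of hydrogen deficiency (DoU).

Molecular formula: C5H3NS.
DoU = (2C + 2 + N − H − X) / 2, where X is the halogen count and O/S are ignored.
    = (2·5 + 2 + 1 − 3 − 0) / 2 = 10 / 2 = 5.

5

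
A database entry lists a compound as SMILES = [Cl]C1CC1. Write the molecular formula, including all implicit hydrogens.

Walk through each heavy atom and fill implicit hydrogens from standard valence (C 4, N 3, O 2, S 2, halogen 1):
  atom 1: Cl with explicit H count 0
  atom 2: C, bond orders sum to 3 (valence 4) → 1 H
  atom 3: C, bond orders sum to 2 (valence 4) → 2 H
  atom 4: C, bond orders sum to 2 (valence 4) → 2 H
Totals → C:3, H:5, Cl:1.

C3H5Cl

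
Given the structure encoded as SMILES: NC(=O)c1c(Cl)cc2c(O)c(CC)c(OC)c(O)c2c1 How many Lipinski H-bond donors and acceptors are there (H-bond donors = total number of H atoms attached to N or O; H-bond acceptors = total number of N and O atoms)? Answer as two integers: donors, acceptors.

4, 5

Donors: find every N or O and count the H atoms it carries.
  atom 1 (N): bond orders sum to 1 → 2 H
  atom 3 (O): bond orders sum to 2 → 0 H
  atom 10 (O): bond orders sum to 1 → 1 H
  atom 15 (O): bond orders sum to 2 → 0 H
  atom 18 (O): bond orders sum to 1 → 1 H
Lipinski HBD = 4.
Acceptors: N atoms = 1, O atoms = 4 → HBA = 5.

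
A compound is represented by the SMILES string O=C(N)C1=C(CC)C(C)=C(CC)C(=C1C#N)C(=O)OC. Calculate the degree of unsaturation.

Degree of unsaturation = (number of rings) + (number of π bonds).
Ring closures in the SMILES: 1.
π bonds: 5 double bonds (each 1 DoU), 1 triple bond (each 2 DoU) → 7 DoU from unsaturation.
Total DoU = 1 + 7 = 8.

8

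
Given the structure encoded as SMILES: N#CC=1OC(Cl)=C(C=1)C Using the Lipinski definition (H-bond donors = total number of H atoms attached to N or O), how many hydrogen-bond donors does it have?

Donors: find every N or O and count the H atoms it carries.
  atom 1 (N): bond orders sum to 3 → 0 H
  atom 4 (O): bond orders sum to 2 → 0 H
Lipinski HBD = 0.

0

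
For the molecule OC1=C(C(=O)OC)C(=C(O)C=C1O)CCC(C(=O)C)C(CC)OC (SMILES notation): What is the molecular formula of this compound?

C17H24O7

Walk through each heavy atom and fill implicit hydrogens from standard valence (C 4, N 3, O 2, S 2, halogen 1):
  atom 1: O, bond orders sum to 1 (valence 2) → 1 H
  atom 2: C, bond orders sum to 4 (valence 4) → 0 H
  atom 3: C, bond orders sum to 4 (valence 4) → 0 H
  atom 4: C, bond orders sum to 4 (valence 4) → 0 H
  atom 5: O, bond orders sum to 2 (valence 2) → 0 H
  atom 6: O, bond orders sum to 2 (valence 2) → 0 H
  atom 7: C, bond orders sum to 1 (valence 4) → 3 H
  atom 8: C, bond orders sum to 4 (valence 4) → 0 H
  atom 9: C, bond orders sum to 4 (valence 4) → 0 H
  atom 10: O, bond orders sum to 1 (valence 2) → 1 H
  atom 11: C, bond orders sum to 3 (valence 4) → 1 H
  atom 12: C, bond orders sum to 4 (valence 4) → 0 H
  atom 13: O, bond orders sum to 1 (valence 2) → 1 H
  atom 14: C, bond orders sum to 2 (valence 4) → 2 H
  atom 15: C, bond orders sum to 2 (valence 4) → 2 H
  atom 16: C, bond orders sum to 3 (valence 4) → 1 H
  atom 17: C, bond orders sum to 4 (valence 4) → 0 H
  atom 18: O, bond orders sum to 2 (valence 2) → 0 H
  atom 19: C, bond orders sum to 1 (valence 4) → 3 H
  atom 20: C, bond orders sum to 3 (valence 4) → 1 H
  atom 21: C, bond orders sum to 2 (valence 4) → 2 H
  atom 22: C, bond orders sum to 1 (valence 4) → 3 H
  atom 23: O, bond orders sum to 2 (valence 2) → 0 H
  atom 24: C, bond orders sum to 1 (valence 4) → 3 H
Totals → C:17, H:24, O:7.
In Hill order: C17H24O7.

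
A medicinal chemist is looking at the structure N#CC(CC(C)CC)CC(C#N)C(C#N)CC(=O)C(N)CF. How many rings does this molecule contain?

0

In SMILES, each pair of matching ring-closure digits denotes one ring-closing bond; the number of such bonds equals the number of independent rings.
Ring-closure bonds here: 0.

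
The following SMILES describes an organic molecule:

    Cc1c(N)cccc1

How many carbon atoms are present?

7

Count every carbon token in the SMILES (each C, including those in ring-closure positions and inside branches).
Carbon count: 7.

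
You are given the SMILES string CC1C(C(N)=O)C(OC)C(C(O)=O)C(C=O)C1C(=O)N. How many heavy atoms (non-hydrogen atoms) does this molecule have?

Every atom symbol written in the SMILES (organic subset) is one heavy atom; implicit H are not written.
Heavy atoms by element → C:12, N:2, O:6.
Total: 20.

20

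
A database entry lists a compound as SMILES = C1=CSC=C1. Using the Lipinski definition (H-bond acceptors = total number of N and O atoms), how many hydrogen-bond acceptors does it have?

0

N atoms: 0; O atoms: 0.
Lipinski HBA = 0 + 0 = 0.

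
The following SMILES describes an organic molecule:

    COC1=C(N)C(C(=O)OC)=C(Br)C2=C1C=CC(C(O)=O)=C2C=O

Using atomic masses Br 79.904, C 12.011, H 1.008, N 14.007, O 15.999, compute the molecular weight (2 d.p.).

382.17 g/mol

First, the molecular formula is C15H12BrNO6 (counting implicit H from valence).
  Br: 1 × 79.904 = 79.904
  C: 15 × 12.011 = 180.165
  H: 12 × 1.008 = 12.096
  N: 1 × 14.007 = 14.007
  O: 6 × 15.999 = 95.994
Sum: 1×79.904 + 15×12.011 + 12×1.008 + 1×14.007 + 6×15.999 = 382.166 → 382.17 g/mol.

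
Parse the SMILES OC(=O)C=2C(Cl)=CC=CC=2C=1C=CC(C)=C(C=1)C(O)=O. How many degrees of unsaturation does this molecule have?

Molecular formula: C15H11ClO4.
DoU = (2C + 2 + N − H − X) / 2, where X is the halogen count and O/S are ignored.
    = (2·15 + 2 + 0 − 11 − 1) / 2 = 20 / 2 = 10.

10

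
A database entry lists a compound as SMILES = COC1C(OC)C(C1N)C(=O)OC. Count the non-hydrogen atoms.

Every atom symbol written in the SMILES (organic subset) is one heavy atom; implicit H are not written.
Heavy atoms by element → C:8, N:1, O:4.
Total: 13.

13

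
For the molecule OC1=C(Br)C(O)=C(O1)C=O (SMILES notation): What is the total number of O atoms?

4

Scan the SMILES for O atoms (remember two-letter symbols like Cl and Br are single atoms).
Oxygen count: 4.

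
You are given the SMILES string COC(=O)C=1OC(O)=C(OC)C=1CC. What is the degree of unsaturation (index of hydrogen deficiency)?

Molecular formula: C9H12O5.
DoU = (2C + 2 + N − H − X) / 2, where X is the halogen count and O/S are ignored.
    = (2·9 + 2 + 0 − 12 − 0) / 2 = 8 / 2 = 4.

4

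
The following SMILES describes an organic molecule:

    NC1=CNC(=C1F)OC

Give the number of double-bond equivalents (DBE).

3

Degree of unsaturation = (number of rings) + (number of π bonds).
Ring closures in the SMILES: 1.
π bonds: 2 double bonds (each 1 DoU) → 2 DoU from unsaturation.
Total DoU = 1 + 2 = 3.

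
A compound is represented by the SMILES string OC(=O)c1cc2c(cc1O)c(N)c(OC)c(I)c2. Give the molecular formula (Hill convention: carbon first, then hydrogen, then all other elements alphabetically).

Walk through each heavy atom and fill implicit hydrogens from standard valence (C 4, N 3, O 2, S 2, halogen 1); for lowercase aromatic atoms, an aromatic c carries 1 H when it has two neighbours and 0 H with three, and aromatic n carries 0 H:
  atom 1: O, bond orders sum to 1 (valence 2) → 1 H
  atom 2: C, bond orders sum to 4 (valence 4) → 0 H
  atom 3: O, bond orders sum to 2 (valence 2) → 0 H
  atom 4: aromatic c, 3 neighbours → 0 H
  atom 5: aromatic c, 2 neighbours → 1 H
  atom 6: aromatic c, 3 neighbours → 0 H
  atom 7: aromatic c, 3 neighbours → 0 H
  atom 8: aromatic c, 2 neighbours → 1 H
  atom 9: aromatic c, 3 neighbours → 0 H
  atom 10: O, bond orders sum to 1 (valence 2) → 1 H
  atom 11: aromatic c, 3 neighbours → 0 H
  atom 12: N, bond orders sum to 1 (valence 3) → 2 H
  atom 13: aromatic c, 3 neighbours → 0 H
  atom 14: O, bond orders sum to 2 (valence 2) → 0 H
  atom 15: C, bond orders sum to 1 (valence 4) → 3 H
  atom 16: aromatic c, 3 neighbours → 0 H
  atom 17: I (halogen, monovalent) → 0 H
  atom 18: aromatic c, 2 neighbours → 1 H
Totals → C:12, H:10, I:1, N:1, O:4.

C12H10INO4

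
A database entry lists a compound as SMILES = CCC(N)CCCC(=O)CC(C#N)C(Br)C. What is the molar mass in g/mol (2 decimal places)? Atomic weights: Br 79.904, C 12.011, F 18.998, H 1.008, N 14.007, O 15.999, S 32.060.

First, the molecular formula is C12H21BrN2O (counting implicit H from valence).
  Br: 1 × 79.904 = 79.904
  C: 12 × 12.011 = 144.132
  H: 21 × 1.008 = 21.168
  N: 2 × 14.007 = 28.014
  O: 1 × 15.999 = 15.999
Sum: 1×79.904 + 12×12.011 + 21×1.008 + 2×14.007 + 1×15.999 = 289.217 → 289.22 g/mol.

289.22 g/mol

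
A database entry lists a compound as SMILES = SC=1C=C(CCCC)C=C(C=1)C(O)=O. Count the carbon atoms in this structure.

Count every carbon token in the SMILES (each C, including those in ring-closure positions and inside branches).
Carbon count: 11.

11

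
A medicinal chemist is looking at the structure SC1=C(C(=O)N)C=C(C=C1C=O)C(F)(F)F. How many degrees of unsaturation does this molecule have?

Degree of unsaturation = (number of rings) + (number of π bonds).
Ring closures in the SMILES: 1.
π bonds: 5 double bonds (each 1 DoU) → 5 DoU from unsaturation.
Total DoU = 1 + 5 = 6.

6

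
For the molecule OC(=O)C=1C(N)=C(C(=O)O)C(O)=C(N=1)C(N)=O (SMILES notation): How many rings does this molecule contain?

In SMILES, each pair of matching ring-closure digits denotes one ring-closing bond; the number of such bonds equals the number of independent rings.
Ring-closure bonds here: 1.

1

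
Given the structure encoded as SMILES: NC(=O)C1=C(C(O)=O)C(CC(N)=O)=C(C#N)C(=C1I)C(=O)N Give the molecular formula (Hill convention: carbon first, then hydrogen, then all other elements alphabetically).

C12H9IN4O5

Walk through each heavy atom and fill implicit hydrogens from standard valence (C 4, N 3, O 2, S 2, halogen 1):
  atom 1: N, bond orders sum to 1 (valence 3) → 2 H
  atom 2: C, bond orders sum to 4 (valence 4) → 0 H
  atom 3: O, bond orders sum to 2 (valence 2) → 0 H
  atom 4: C, bond orders sum to 4 (valence 4) → 0 H
  atom 5: C, bond orders sum to 4 (valence 4) → 0 H
  atom 6: C, bond orders sum to 4 (valence 4) → 0 H
  atom 7: O, bond orders sum to 1 (valence 2) → 1 H
  atom 8: O, bond orders sum to 2 (valence 2) → 0 H
  atom 9: C, bond orders sum to 4 (valence 4) → 0 H
  atom 10: C, bond orders sum to 2 (valence 4) → 2 H
  atom 11: C, bond orders sum to 4 (valence 4) → 0 H
  atom 12: N, bond orders sum to 1 (valence 3) → 2 H
  atom 13: O, bond orders sum to 2 (valence 2) → 0 H
  atom 14: C, bond orders sum to 4 (valence 4) → 0 H
  atom 15: C, bond orders sum to 4 (valence 4) → 0 H
  atom 16: N, bond orders sum to 3 (valence 3) → 0 H
  atom 17: C, bond orders sum to 4 (valence 4) → 0 H
  atom 18: C, bond orders sum to 4 (valence 4) → 0 H
  atom 19: I (halogen, monovalent) → 0 H
  atom 20: C, bond orders sum to 4 (valence 4) → 0 H
  atom 21: O, bond orders sum to 2 (valence 2) → 0 H
  atom 22: N, bond orders sum to 1 (valence 3) → 2 H
Totals → C:12, H:9, I:1, N:4, O:5.
In Hill order: C12H9IN4O5.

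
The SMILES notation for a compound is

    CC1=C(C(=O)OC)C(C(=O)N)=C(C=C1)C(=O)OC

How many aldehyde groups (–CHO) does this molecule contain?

0

Scan the SMILES for the aldehyde motif — none present.
Groups that are present: 1 amide, 2 ester.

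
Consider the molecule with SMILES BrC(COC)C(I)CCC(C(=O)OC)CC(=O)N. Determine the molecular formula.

Walk through each heavy atom and fill implicit hydrogens from standard valence (C 4, N 3, O 2, S 2, halogen 1):
  atom 1: Br (halogen, monovalent) → 0 H
  atom 2: C, bond orders sum to 3 (valence 4) → 1 H
  atom 3: C, bond orders sum to 2 (valence 4) → 2 H
  atom 4: O, bond orders sum to 2 (valence 2) → 0 H
  atom 5: C, bond orders sum to 1 (valence 4) → 3 H
  atom 6: C, bond orders sum to 3 (valence 4) → 1 H
  atom 7: I (halogen, monovalent) → 0 H
  atom 8: C, bond orders sum to 2 (valence 4) → 2 H
  atom 9: C, bond orders sum to 2 (valence 4) → 2 H
  atom 10: C, bond orders sum to 3 (valence 4) → 1 H
  atom 11: C, bond orders sum to 4 (valence 4) → 0 H
  atom 12: O, bond orders sum to 2 (valence 2) → 0 H
  atom 13: O, bond orders sum to 2 (valence 2) → 0 H
  atom 14: C, bond orders sum to 1 (valence 4) → 3 H
  atom 15: C, bond orders sum to 2 (valence 4) → 2 H
  atom 16: C, bond orders sum to 4 (valence 4) → 0 H
  atom 17: O, bond orders sum to 2 (valence 2) → 0 H
  atom 18: N, bond orders sum to 1 (valence 3) → 2 H
Totals → C:11, H:19, Br:1, I:1, N:1, O:4.

C11H19BrINO4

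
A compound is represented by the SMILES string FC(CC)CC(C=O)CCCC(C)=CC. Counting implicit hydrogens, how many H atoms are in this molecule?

Walk through each heavy atom and fill implicit hydrogens from standard valence (C 4, N 3, O 2, S 2, halogen 1):
  atom 1: F (halogen, monovalent) → 0 H
  atom 2: C, bond orders sum to 3 (valence 4) → 1 H
  atom 3: C, bond orders sum to 2 (valence 4) → 2 H
  atom 4: C, bond orders sum to 1 (valence 4) → 3 H
  atom 5: C, bond orders sum to 2 (valence 4) → 2 H
  atom 6: C, bond orders sum to 3 (valence 4) → 1 H
  atom 7: C, bond orders sum to 3 (valence 4) → 1 H
  atom 8: O, bond orders sum to 2 (valence 2) → 0 H
  atom 9: C, bond orders sum to 2 (valence 4) → 2 H
  atom 10: C, bond orders sum to 2 (valence 4) → 2 H
  atom 11: C, bond orders sum to 2 (valence 4) → 2 H
  atom 12: C, bond orders sum to 4 (valence 4) → 0 H
  atom 13: C, bond orders sum to 1 (valence 4) → 3 H
  atom 14: C, bond orders sum to 3 (valence 4) → 1 H
  atom 15: C, bond orders sum to 1 (valence 4) → 3 H
Total hydrogens: 23.

23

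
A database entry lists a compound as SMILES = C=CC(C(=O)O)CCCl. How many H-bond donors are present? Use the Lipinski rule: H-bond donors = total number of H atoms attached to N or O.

1

Donors: find every N or O and count the H atoms it carries.
  atom 5 (O): bond orders sum to 2 → 0 H
  atom 6 (O): bond orders sum to 1 → 1 H
Lipinski HBD = 1.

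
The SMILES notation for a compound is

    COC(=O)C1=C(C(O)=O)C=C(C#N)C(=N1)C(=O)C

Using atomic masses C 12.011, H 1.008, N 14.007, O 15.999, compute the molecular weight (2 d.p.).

248.19 g/mol

First, the molecular formula is C11H8N2O5 (counting implicit H from valence).
  C: 11 × 12.011 = 132.121
  H: 8 × 1.008 = 8.064
  N: 2 × 14.007 = 28.014
  O: 5 × 15.999 = 79.995
Sum: 11×12.011 + 8×1.008 + 2×14.007 + 5×15.999 = 248.194 → 248.19 g/mol.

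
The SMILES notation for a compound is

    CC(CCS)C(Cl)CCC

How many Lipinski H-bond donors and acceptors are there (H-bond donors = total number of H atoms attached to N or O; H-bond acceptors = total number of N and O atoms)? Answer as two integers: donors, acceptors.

Donors: find every N or O and count the H atoms it carries.
  (no N or O atoms present)
Lipinski HBD = 0.
Acceptors: N atoms = 0, O atoms = 0 → HBA = 0.

0, 0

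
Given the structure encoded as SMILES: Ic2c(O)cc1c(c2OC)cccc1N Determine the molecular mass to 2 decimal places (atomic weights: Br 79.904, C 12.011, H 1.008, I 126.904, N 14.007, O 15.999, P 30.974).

315.11 g/mol

First, the molecular formula is C11H10INO2 (counting implicit H from valence).
  C: 11 × 12.011 = 132.121
  H: 10 × 1.008 = 10.080
  I: 1 × 126.904 = 126.904
  N: 1 × 14.007 = 14.007
  O: 2 × 15.999 = 31.998
Sum: 11×12.011 + 10×1.008 + 1×126.904 + 1×14.007 + 2×15.999 = 315.110 → 315.11 g/mol.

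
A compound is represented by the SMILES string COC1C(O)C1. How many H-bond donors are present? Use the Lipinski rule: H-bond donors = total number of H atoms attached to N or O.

1

Donors: find every N or O and count the H atoms it carries.
  atom 2 (O): bond orders sum to 2 → 0 H
  atom 5 (O): bond orders sum to 1 → 1 H
Lipinski HBD = 1.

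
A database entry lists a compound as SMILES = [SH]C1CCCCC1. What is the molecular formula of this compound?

Walk through each heavy atom and fill implicit hydrogens from standard valence (C 4, N 3, O 2, S 2, halogen 1):
  atom 1: S with explicit H count 1
  atom 2: C, bond orders sum to 3 (valence 4) → 1 H
  atom 3: C, bond orders sum to 2 (valence 4) → 2 H
  atom 4: C, bond orders sum to 2 (valence 4) → 2 H
  atom 5: C, bond orders sum to 2 (valence 4) → 2 H
  atom 6: C, bond orders sum to 2 (valence 4) → 2 H
  atom 7: C, bond orders sum to 2 (valence 4) → 2 H
Totals → C:6, H:12, S:1.

C6H12S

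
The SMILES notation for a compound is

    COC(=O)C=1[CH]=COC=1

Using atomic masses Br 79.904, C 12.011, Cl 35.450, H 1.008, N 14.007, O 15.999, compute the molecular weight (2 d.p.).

First, the molecular formula is C6H6O3 (counting implicit H from valence).
  C: 6 × 12.011 = 72.066
  H: 6 × 1.008 = 6.048
  O: 3 × 15.999 = 47.997
Sum: 6×12.011 + 6×1.008 + 3×15.999 = 126.111 → 126.11 g/mol.

126.11 g/mol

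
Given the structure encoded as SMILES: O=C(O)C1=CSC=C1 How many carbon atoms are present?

5

Count every carbon token in the SMILES (each C, including those in ring-closure positions and inside branches).
Carbon count: 5.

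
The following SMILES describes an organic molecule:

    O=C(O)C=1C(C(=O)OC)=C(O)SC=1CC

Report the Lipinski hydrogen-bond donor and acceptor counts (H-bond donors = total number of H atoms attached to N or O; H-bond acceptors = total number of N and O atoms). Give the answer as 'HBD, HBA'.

2, 5

Donors: find every N or O and count the H atoms it carries.
  atom 1 (O): bond orders sum to 2 → 0 H
  atom 3 (O): bond orders sum to 1 → 1 H
  atom 7 (O): bond orders sum to 2 → 0 H
  atom 8 (O): bond orders sum to 2 → 0 H
  atom 11 (O): bond orders sum to 1 → 1 H
Lipinski HBD = 2.
Acceptors: N atoms = 0, O atoms = 5 → HBA = 5.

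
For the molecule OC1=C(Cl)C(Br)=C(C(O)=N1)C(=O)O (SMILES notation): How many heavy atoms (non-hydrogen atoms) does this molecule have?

13

Every atom symbol written in the SMILES (organic subset) is one heavy atom; implicit H are not written.
Heavy atoms by element → Br:1, C:6, Cl:1, N:1, O:4.
Total: 13.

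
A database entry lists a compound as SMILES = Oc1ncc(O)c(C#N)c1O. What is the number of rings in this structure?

1

In SMILES, each pair of matching ring-closure digits denotes one ring-closing bond; the number of such bonds equals the number of independent rings.
Ring-closure bonds here: 1.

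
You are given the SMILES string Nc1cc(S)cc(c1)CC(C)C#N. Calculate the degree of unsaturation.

6

Molecular formula: C10H12N2S.
DoU = (2C + 2 + N − H − X) / 2, where X is the halogen count and O/S are ignored.
    = (2·10 + 2 + 2 − 12 − 0) / 2 = 12 / 2 = 6.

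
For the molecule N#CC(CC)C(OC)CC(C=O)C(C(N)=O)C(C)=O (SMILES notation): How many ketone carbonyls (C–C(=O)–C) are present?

The ketone motif appears at heavy-atom position 17 in the SMILES.
Other groups present: 1 aldehyde, 1 amide, 1 ether, 1 nitrile.
Ketone count: 1.

1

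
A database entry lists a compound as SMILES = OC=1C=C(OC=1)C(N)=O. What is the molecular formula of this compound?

C5H5NO3

Walk through each heavy atom and fill implicit hydrogens from standard valence (C 4, N 3, O 2, S 2, halogen 1):
  atom 1: O, bond orders sum to 1 (valence 2) → 1 H
  atom 2: C, bond orders sum to 4 (valence 4) → 0 H
  atom 3: C, bond orders sum to 3 (valence 4) → 1 H
  atom 4: C, bond orders sum to 4 (valence 4) → 0 H
  atom 5: O, bond orders sum to 2 (valence 2) → 0 H
  atom 6: C, bond orders sum to 3 (valence 4) → 1 H
  atom 7: C, bond orders sum to 4 (valence 4) → 0 H
  atom 8: N, bond orders sum to 1 (valence 3) → 2 H
  atom 9: O, bond orders sum to 2 (valence 2) → 0 H
Totals → C:5, H:5, N:1, O:3.
In Hill order: C5H5NO3.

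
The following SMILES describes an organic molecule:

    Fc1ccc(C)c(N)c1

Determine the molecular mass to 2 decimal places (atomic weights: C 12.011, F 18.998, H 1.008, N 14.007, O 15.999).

First, the molecular formula is C7H8FN (counting implicit H from valence).
  C: 7 × 12.011 = 84.077
  F: 1 × 18.998 = 18.998
  H: 8 × 1.008 = 8.064
  N: 1 × 14.007 = 14.007
Sum: 7×12.011 + 1×18.998 + 8×1.008 + 1×14.007 = 125.146 → 125.15 g/mol.

125.15 g/mol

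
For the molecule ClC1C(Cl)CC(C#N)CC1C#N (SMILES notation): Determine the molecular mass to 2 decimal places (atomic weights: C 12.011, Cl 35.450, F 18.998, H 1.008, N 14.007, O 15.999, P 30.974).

First, the molecular formula is C8H8Cl2N2 (counting implicit H from valence).
  C: 8 × 12.011 = 96.088
  Cl: 2 × 35.450 = 70.900
  H: 8 × 1.008 = 8.064
  N: 2 × 14.007 = 28.014
Sum: 8×12.011 + 2×35.450 + 8×1.008 + 2×14.007 = 203.066 → 203.07 g/mol.

203.07 g/mol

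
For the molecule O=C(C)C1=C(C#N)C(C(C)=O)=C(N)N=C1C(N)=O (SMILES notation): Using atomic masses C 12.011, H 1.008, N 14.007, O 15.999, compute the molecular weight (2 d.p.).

246.23 g/mol

First, the molecular formula is C11H10N4O3 (counting implicit H from valence).
  C: 11 × 12.011 = 132.121
  H: 10 × 1.008 = 10.080
  N: 4 × 14.007 = 56.028
  O: 3 × 15.999 = 47.997
Sum: 11×12.011 + 10×1.008 + 4×14.007 + 3×15.999 = 246.226 → 246.23 g/mol.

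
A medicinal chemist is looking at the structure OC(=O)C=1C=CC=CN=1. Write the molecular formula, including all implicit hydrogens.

Walk through each heavy atom and fill implicit hydrogens from standard valence (C 4, N 3, O 2, S 2, halogen 1):
  atom 1: O, bond orders sum to 1 (valence 2) → 1 H
  atom 2: C, bond orders sum to 4 (valence 4) → 0 H
  atom 3: O, bond orders sum to 2 (valence 2) → 0 H
  atom 4: C, bond orders sum to 4 (valence 4) → 0 H
  atom 5: C, bond orders sum to 3 (valence 4) → 1 H
  atom 6: C, bond orders sum to 3 (valence 4) → 1 H
  atom 7: C, bond orders sum to 3 (valence 4) → 1 H
  atom 8: C, bond orders sum to 3 (valence 4) → 1 H
  atom 9: N, bond orders sum to 3 (valence 3) → 0 H
Totals → C:6, H:5, N:1, O:2.

C6H5NO2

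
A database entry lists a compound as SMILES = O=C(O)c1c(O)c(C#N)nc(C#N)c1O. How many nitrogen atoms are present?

3

Scan the SMILES for N atoms (remember two-letter symbols like Cl and Br are single atoms).
Nitrogen count: 3.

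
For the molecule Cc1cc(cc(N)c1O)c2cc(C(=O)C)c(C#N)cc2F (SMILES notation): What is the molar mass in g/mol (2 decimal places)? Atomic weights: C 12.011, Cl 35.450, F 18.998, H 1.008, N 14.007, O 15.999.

First, the molecular formula is C16H13FN2O2 (counting implicit H from valence).
  C: 16 × 12.011 = 192.176
  F: 1 × 18.998 = 18.998
  H: 13 × 1.008 = 13.104
  N: 2 × 14.007 = 28.014
  O: 2 × 15.999 = 31.998
Sum: 16×12.011 + 1×18.998 + 13×1.008 + 2×14.007 + 2×15.999 = 284.290 → 284.29 g/mol.

284.29 g/mol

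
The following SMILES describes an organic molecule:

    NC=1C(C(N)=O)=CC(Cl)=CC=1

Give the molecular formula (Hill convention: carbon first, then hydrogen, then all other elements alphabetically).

C7H7ClN2O

Walk through each heavy atom and fill implicit hydrogens from standard valence (C 4, N 3, O 2, S 2, halogen 1):
  atom 1: N, bond orders sum to 1 (valence 3) → 2 H
  atom 2: C, bond orders sum to 4 (valence 4) → 0 H
  atom 3: C, bond orders sum to 4 (valence 4) → 0 H
  atom 4: C, bond orders sum to 4 (valence 4) → 0 H
  atom 5: N, bond orders sum to 1 (valence 3) → 2 H
  atom 6: O, bond orders sum to 2 (valence 2) → 0 H
  atom 7: C, bond orders sum to 3 (valence 4) → 1 H
  atom 8: C, bond orders sum to 4 (valence 4) → 0 H
  atom 9: Cl (halogen, monovalent) → 0 H
  atom 10: C, bond orders sum to 3 (valence 4) → 1 H
  atom 11: C, bond orders sum to 3 (valence 4) → 1 H
Totals → C:7, H:7, Cl:1, N:2, O:1.
In Hill order: C7H7ClN2O.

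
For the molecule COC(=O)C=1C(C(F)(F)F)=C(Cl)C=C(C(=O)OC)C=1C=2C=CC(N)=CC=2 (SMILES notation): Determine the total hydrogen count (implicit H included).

13

Walk through each heavy atom and fill implicit hydrogens from standard valence (C 4, N 3, O 2, S 2, halogen 1):
  atom 1: C, bond orders sum to 1 (valence 4) → 3 H
  atom 2: O, bond orders sum to 2 (valence 2) → 0 H
  atom 3: C, bond orders sum to 4 (valence 4) → 0 H
  atom 4: O, bond orders sum to 2 (valence 2) → 0 H
  atom 5: C, bond orders sum to 4 (valence 4) → 0 H
  atom 6: C, bond orders sum to 4 (valence 4) → 0 H
  atom 7: C, bond orders sum to 4 (valence 4) → 0 H
  atom 8: F (halogen, monovalent) → 0 H
  atom 9: F (halogen, monovalent) → 0 H
  atom 10: F (halogen, monovalent) → 0 H
  atom 11: C, bond orders sum to 4 (valence 4) → 0 H
  atom 12: Cl (halogen, monovalent) → 0 H
  atom 13: C, bond orders sum to 3 (valence 4) → 1 H
  atom 14: C, bond orders sum to 4 (valence 4) → 0 H
  atom 15: C, bond orders sum to 4 (valence 4) → 0 H
  atom 16: O, bond orders sum to 2 (valence 2) → 0 H
  atom 17: O, bond orders sum to 2 (valence 2) → 0 H
  atom 18: C, bond orders sum to 1 (valence 4) → 3 H
  atom 19: C, bond orders sum to 4 (valence 4) → 0 H
  atom 20: C, bond orders sum to 4 (valence 4) → 0 H
  atom 21: C, bond orders sum to 3 (valence 4) → 1 H
  atom 22: C, bond orders sum to 3 (valence 4) → 1 H
  atom 23: C, bond orders sum to 4 (valence 4) → 0 H
  atom 24: N, bond orders sum to 1 (valence 3) → 2 H
  atom 25: C, bond orders sum to 3 (valence 4) → 1 H
  atom 26: C, bond orders sum to 3 (valence 4) → 1 H
Total hydrogens: 13.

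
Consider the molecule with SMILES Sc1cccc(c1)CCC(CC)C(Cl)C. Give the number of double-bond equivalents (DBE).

Molecular formula: C13H19ClS.
DoU = (2C + 2 + N − H − X) / 2, where X is the halogen count and O/S are ignored.
    = (2·13 + 2 + 0 − 19 − 1) / 2 = 8 / 2 = 4.

4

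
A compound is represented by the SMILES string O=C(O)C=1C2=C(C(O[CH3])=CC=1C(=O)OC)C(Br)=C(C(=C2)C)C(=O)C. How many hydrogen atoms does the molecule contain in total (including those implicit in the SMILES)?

15

Walk through each heavy atom and fill implicit hydrogens from standard valence (C 4, N 3, O 2, S 2, halogen 1):
  atom 1: O, bond orders sum to 2 (valence 2) → 0 H
  atom 2: C, bond orders sum to 4 (valence 4) → 0 H
  atom 3: O, bond orders sum to 1 (valence 2) → 1 H
  atom 4: C, bond orders sum to 4 (valence 4) → 0 H
  atom 5: C, bond orders sum to 4 (valence 4) → 0 H
  atom 6: C, bond orders sum to 4 (valence 4) → 0 H
  atom 7: C, bond orders sum to 4 (valence 4) → 0 H
  atom 8: O, bond orders sum to 2 (valence 2) → 0 H
  atom 9: C with explicit H count 3
  atom 10: C, bond orders sum to 3 (valence 4) → 1 H
  atom 11: C, bond orders sum to 4 (valence 4) → 0 H
  atom 12: C, bond orders sum to 4 (valence 4) → 0 H
  atom 13: O, bond orders sum to 2 (valence 2) → 0 H
  atom 14: O, bond orders sum to 2 (valence 2) → 0 H
  atom 15: C, bond orders sum to 1 (valence 4) → 3 H
  atom 16: C, bond orders sum to 4 (valence 4) → 0 H
  atom 17: Br (halogen, monovalent) → 0 H
  atom 18: C, bond orders sum to 4 (valence 4) → 0 H
  atom 19: C, bond orders sum to 4 (valence 4) → 0 H
  atom 20: C, bond orders sum to 3 (valence 4) → 1 H
  atom 21: C, bond orders sum to 1 (valence 4) → 3 H
  atom 22: C, bond orders sum to 4 (valence 4) → 0 H
  atom 23: O, bond orders sum to 2 (valence 2) → 0 H
  atom 24: C, bond orders sum to 1 (valence 4) → 3 H
Total hydrogens: 15.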